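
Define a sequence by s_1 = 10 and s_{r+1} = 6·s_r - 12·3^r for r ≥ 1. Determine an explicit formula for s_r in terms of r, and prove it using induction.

s_r = 4·3^r - 2·6^(r - 1)

Computing the first terms: s_1 = 10, s_2 = 24, s_3 = 36. This suggests s_r = 4·3^r - 2·6^(r - 1).
Base case (r = 1): the formula gives 10 = 10 = s_1.
Inductive step: assume the claim holds for r = i, so s_i = 4·3^i - 2·6^(i - 1).
Then s_{i+1} = 6·s_i - 12·3^i = 6·(4·3^i - 2·6^(i - 1)) - 12·3^i = 4·3^(i + 1) - 2·6^i = 4·3^(i+1) - 2·6^((i+1) - 1),
which is the claimed formula at r = i+1.
By induction, the statement is established for all r ≥ 1.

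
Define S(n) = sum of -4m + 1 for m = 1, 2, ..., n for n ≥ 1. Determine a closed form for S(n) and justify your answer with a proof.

We claim S(n) = -n(2n + 1) for all n ≥ 1.
Base step (n = 1): S(1) = -3, and the closed form gives -3. They agree.
Inductive step: suppose the statement holds for some m ≥ 1, so S(m) = m(-2m - 1).
Then S(m+1) = S(m) + (-4m - 3) = (m(-2m - 1)) + (-4m - 3).
Simplifying, S(m+1) = -(m + 1)(2m + 3) = -(m+1)(2(m+1) + 1),
which is the closed form with n = m+1.
This completes the induction.

S(n) = -n(2n + 1)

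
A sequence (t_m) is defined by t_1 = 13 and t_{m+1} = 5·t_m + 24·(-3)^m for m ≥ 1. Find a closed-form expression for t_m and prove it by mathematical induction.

t_m = (-3)^(m + 1) + 4·5^(m - 1)

Computing the first terms: t_1 = 13, t_2 = -7, t_3 = 181. This suggests t_m = (-3)^(m + 1) + 4·5^(m - 1).
When m = 1: the formula gives 13 = 13 = t_1.
Inductive step: assume the claim holds for m = i, so t_i = (-3)^(i + 1) + 4·5^(i - 1).
Then t_{i+1} = 5·t_i + 24·(-3)^i = 5·((-3)^(i + 1) + 4·5^(i - 1)) + 24·(-3)^i = (-3)^(i + 2) + 4·5^i = (-3)^((i+1) + 1) + 4·5^((i+1) - 1),
which is the claimed formula at m = i+1.
Hence, by induction on m, the claim holds for every m ≥ 1.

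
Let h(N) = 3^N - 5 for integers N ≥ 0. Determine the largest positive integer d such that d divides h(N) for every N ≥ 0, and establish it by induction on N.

Computing the first values: h(0) = -4 and h(1) = -2; gcd(-4, -2) = 2, so d ≤ 2.
We prove 2 | 3^N - 5 for all N ≥ 0 by induction on N.
Base step (N = 0): h(0) = -4 = 2·(-2), so 2 | h(0).
For the inductive step, assume it holds for an arbitrary j ≥ 0, i.e. 2 | h(j). Then
h(j+1) = 3^(j+1) - 5 = 3·(3^j - 5) + 10 = 3·h(j) + 10. The first term is divisible by 2 by the inductive hypothesis, and 10 is divisible by 2. Hence 2 | h(j+1).
This completes the induction.
Therefore the largest such d is 2.

d = 2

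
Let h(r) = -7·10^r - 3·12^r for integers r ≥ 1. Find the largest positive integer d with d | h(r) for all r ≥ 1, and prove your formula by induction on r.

Computing the first values: h(1) = -106 and h(2) = -1132; gcd(-106, -1132) = 2, so d ≤ 2.
We prove 2 | -7·10^r - 3·12^r for all r ≥ 1 by induction on r.
Base step (r = 1): h(1) = -106 = 2·(-53), so 2 | h(1).
For the inductive step, assume it holds for an arbitrary j ≥ 1, i.e. 2 | h(j). Then
h(j+1) − 12·h(j) = (-7·10^(j+1) - 3·12^(j+1)) − 12·(-7·10^j - 3·12^j) = (-7)·10^j·(10 − 12) = (14)·10^j. Since 2 | h(j) by the inductive hypothesis, 2 | 12·h(j); and 2 | 14 since 14 = 2·7. Therefore 2 | h(j+1).
By induction, the statement is established for all r ≥ 1.
Therefore the largest such d is 2.

d = 2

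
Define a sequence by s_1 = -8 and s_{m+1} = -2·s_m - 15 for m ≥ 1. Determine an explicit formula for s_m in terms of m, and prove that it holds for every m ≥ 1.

Computing the first terms: s_1 = -8, s_2 = 1, s_3 = -17. This suggests s_m = -3(-2)^(m - 1) - 5.
Base step (m = 1): the formula gives -8 = -8 = s_1.
Suppose the result is true for m = i, so s_i = -3(-2)^(i - 1) - 5.
Then s_{i+1} = -2·s_i - 15 = -2·(-3(-2)^(i - 1) - 5) - 15 = -3(-2)^i - 5 = -3(-2)^((i+1) - 1) - 5,
which is the claimed formula at m = i+1.
By induction, the statement is established for all m ≥ 1.

s_m = -3(-2)^(m - 1) - 5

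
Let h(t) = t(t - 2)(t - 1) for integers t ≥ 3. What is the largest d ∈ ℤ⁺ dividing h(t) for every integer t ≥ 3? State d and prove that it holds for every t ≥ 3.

Computing the first values: h(3) = 6 and h(4) = 24; gcd(6, 24) = 6, so d ≤ 6.
We prove 6 | t(t - 2)(t - 1) for all t ≥ 3 by induction on t.
For the base case t = 3: h(3) = 6 = 6·(1), so 6 | h(3).
Inductive step: suppose the statement holds for some m ≥ 3, i.e. 6 | h(m). Then
h(m+1) − h(m) = (m-1)·m·(m+1) − (m-2)·(m-1)·m = (m-1)·m·[(m+1) − (m-2)] = 3·(m-1)·m. The product of 2 consecutive integers is divisible by (2)! = 2, so h(m+1) − h(m) is divisible by 3·2 = 6. By the inductive hypothesis 6 | h(m), hence 6 | h(m+1).
By the principle of mathematical induction, the result holds for all t ≥ 3.
Therefore the largest such d is 6.

d = 6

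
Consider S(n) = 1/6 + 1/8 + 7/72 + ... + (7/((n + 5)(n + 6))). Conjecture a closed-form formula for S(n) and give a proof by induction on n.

We claim S(n) = 7n/(6(n + 6)) for all n ≥ 1.
For the base case n = 1: S(1) = 1/6, and the closed form gives 1/6. They agree.
Suppose the result is true for n = j, so S(j) = 7j/(6(j + 6)).
Then S(j+1) = S(j) + (7/((j + 6)(j + 7))) = (7j/(6(j + 6))) + (7/((j + 6)(j + 7))).
Simplifying, S(j+1) = 7(j + 1)/(6(j + 7)) = 7(j+1)/(6((j+1) + 6)),
which is the closed form with n = j+1.
This completes the induction.

S(n) = 7n/(6(n + 6))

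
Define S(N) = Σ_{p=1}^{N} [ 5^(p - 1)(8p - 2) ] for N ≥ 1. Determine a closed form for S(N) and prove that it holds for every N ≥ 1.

S(N) = 5^N(2N - 1) + 1

We claim S(N) = 5^N(2N - 1) + 1 for all N ≥ 1.
Base case (N = 1): S(1) = 6, and the closed form gives 6. They agree.
For the inductive step, assume it holds for an arbitrary p ≥ 1, so S(p) = 5^p(2p - 1) + 1.
Then S(p+1) = S(p) + (5^p(8p + 6)) = (5^p(2p - 1) + 1) + (5^p(8p + 6)).
Simplifying, S(p+1) = 10·5^p·p + 5·5^p + 1 = 5^(p+1)(2(p+1) - 1) + 1,
which is the closed form with N = p+1.
By the principle of mathematical induction, the result holds for all N ≥ 1.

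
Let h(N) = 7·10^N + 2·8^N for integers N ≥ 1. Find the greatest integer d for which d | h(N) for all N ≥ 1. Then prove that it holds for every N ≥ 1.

Computing the first values: h(1) = 86 and h(2) = 828; gcd(86, 828) = 2, so d ≤ 2.
We prove 2 | 7·10^N + 2·8^N for all N ≥ 1 by induction on N.
For the base case N = 1: h(1) = 86 = 2·(43), so 2 | h(1).
Inductive step: suppose the statement holds for some i ≥ 1, i.e. 2 | h(i). Then
h(i+1) − 10·h(i) = (7·10^(i+1) + 2·8^(i+1)) − 10·(7·10^i + 2·8^i) = (2)·8^i·(8 − 10) = (-4)·8^i. Since 2 | h(i) by the inductive hypothesis, 2 | 10·h(i); and 2 | -4 since -4 = 2·-2. Therefore 2 | h(i+1).
By the principle of mathematical induction, the result holds for all N ≥ 1.
Therefore the largest such d is 2.

d = 2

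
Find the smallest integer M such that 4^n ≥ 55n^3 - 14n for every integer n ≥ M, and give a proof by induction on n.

At n = 7: 16384 < 18767, so the inequality fails and M ≥ 8. We prove 4^n ≥ 55n^3 - 14n for all n ≥ 8.
Base step (n = 8): 4^n = 65536 and 55n^3 - 14n = 28048, so 65536 ≥ 28048.
For the inductive step, assume it holds for an arbitrary m ≥ 8, so 4^m ≥ 55m^3 - 14m.
Then 4^(m + 1) = 4·(4^m) ≥ 4·(55m^3 - 14m).
Also, for m ≥ 8 we have 4·(55m^3 - 14m) ≥ 55(m+1)^3 - 14(m+1), since 4·(55m^3 - 14m) − (55(m+1)^3 - 14(m+1)) = 165m^3 - 165m^2 - 207m - 41, which is nonnegative for all m ≥ 8.
Combining, 4^(m + 1) ≥ 55(m+1)^3 - 14(m+1).
This completes the induction.
Hence the smallest such M is 8.

M = 8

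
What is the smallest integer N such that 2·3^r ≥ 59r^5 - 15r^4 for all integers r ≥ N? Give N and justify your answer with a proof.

N = 16

At r = 15: 28697814 < 44043750, so the inequality fails and N ≥ 16. We prove 2·3^r ≥ 59r^5 - 15r^4 for all r ≥ 16.
When r = 16: 2·3^r = 86093442 and 59r^5 - 15r^4 = 60882944, so 86093442 ≥ 60882944.
Suppose the result is true for r = p, so 2·3^p ≥ 59p^5 - 15p^4.
Then 2·3^(p + 1) = 3·(2·3^p) ≥ 3·(59p^5 - 15p^4).
Also, for p ≥ 16 we have 3·(59p^5 - 15p^4) ≥ 59(p+1)^5 - 15(p+1)^4, since 3·(59p^5 - 15p^4) − (59(p+1)^5 - 15(p+1)^4) = 118p^5 - 325p^4 - 530p^3 - 500p^2 - 235p - 44, which is nonnegative for all p ≥ 16.
Combining, 2·3^(p + 1) ≥ 59(p+1)^5 - 15(p+1)^4.
By the principle of mathematical induction, the result holds for all r ≥ 16.
Hence the smallest such N is 16.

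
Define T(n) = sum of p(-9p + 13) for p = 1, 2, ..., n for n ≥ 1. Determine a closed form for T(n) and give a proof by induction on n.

We claim T(n) = -n(n + 1)(3n - 5) for all n ≥ 1.
For the base case n = 1: T(1) = 4, and the closed form gives 4. They agree.
Inductive step: assume the claim holds for n = p, so T(p) = p(-3p^2 + 2p + 5).
Then T(p+1) = T(p) + (-(p + 1)(9p - 4)) = (p(-3p^2 + 2p + 5)) + (-(p + 1)(9p - 4)).
Simplifying, T(p+1) = -(p + 1)(p + 2)(3p - 2) = -(p+1)((p+1) + 1)(3(p+1) - 5),
which is the closed form with n = p+1.
By induction, the statement is established for all n ≥ 1.

T(n) = -n(n + 1)(3n - 5)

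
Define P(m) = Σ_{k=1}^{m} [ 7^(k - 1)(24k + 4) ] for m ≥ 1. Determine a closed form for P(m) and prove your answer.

P(m) = 4·7^m·m

We claim P(m) = 4·7^m·m for all m ≥ 1.
Base step (m = 1): P(1) = 28, and the closed form gives 28. They agree.
Inductive step: assume the claim holds for m = k, so P(k) = 4·7^k·k.
Then P(k+1) = P(k) + (7^k(24k + 28)) = (4·7^k·k) + (7^k(24k + 28)).
Simplifying, P(k+1) = 28·7^k(k + 1) = 4·7^(k+1)·(k+1),
which is the closed form with m = k+1.
This completes the induction.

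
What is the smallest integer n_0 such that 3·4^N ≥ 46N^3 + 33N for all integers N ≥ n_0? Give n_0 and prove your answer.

At N = 5: 3072 < 5915, so the inequality fails and n_0 ≥ 6. We prove 3·4^N ≥ 46N^3 + 33N for all N ≥ 6.
Base case (N = 6): 3·4^N = 12288 and 46N^3 + 33N = 10134, so 12288 ≥ 10134.
Suppose the result is true for N = i, so 3·4^i ≥ 46i^3 + 33i.
Then 3·4^(i + 1) = 4·(3·4^i) ≥ 4·(46i^3 + 33i).
Also, for i ≥ 6 we have 4·(46i^3 + 33i) ≥ 46(i+1)^3 + 33(i+1), since 4·(46i^3 + 33i) − (46(i+1)^3 + 33(i+1)) = 138i^3 - 138i^2 - 39i - 79, which is nonnegative for all i ≥ 6.
Combining, 3·4^(i + 1) ≥ 46(i+1)^3 + 33(i+1).
This completes the induction.
Hence the smallest such n_0 is 6.

n_0 = 6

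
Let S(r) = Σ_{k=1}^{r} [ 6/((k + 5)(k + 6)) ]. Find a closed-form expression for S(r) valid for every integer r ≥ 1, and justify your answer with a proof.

S(r) = r/(r + 6)

We claim S(r) = r/(r + 6) for all r ≥ 1.
For the base case r = 1: S(1) = 1/7, and the closed form gives 1/7. They agree.
Inductive step: assume the claim holds for r = k, so S(k) = k/(k + 6).
Then S(k+1) = S(k) + (6/((k + 6)(k + 7))) = (k/(k + 6)) + (6/((k + 6)(k + 7))).
Simplifying, S(k+1) = (k + 1)/(k + 7) = (k+1)/((k+1) + 6),
which is the closed form with r = k+1.
By the principle of mathematical induction, the result holds for all r ≥ 1.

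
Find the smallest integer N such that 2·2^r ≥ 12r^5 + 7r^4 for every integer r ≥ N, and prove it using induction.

At r = 26: 134217728 < 145775344, so the inequality fails and N ≥ 27. We prove 2·2^r ≥ 12r^5 + 7r^4 for all r ≥ 27.
For the base case r = 27: 2·2^r = 268435456 and 12r^5 + 7r^4 = 175906971, so 268435456 ≥ 175906971.
Suppose the result is true for r = p, so 2·2^p ≥ 12p^5 + 7p^4.
Then 2·2^(p + 1) = 2·(2·2^p) ≥ 2·(12p^5 + 7p^4).
Also, for p ≥ 27 we have 2·(12p^5 + 7p^4) ≥ 12(p+1)^5 + 7(p+1)^4, since 2·(12p^5 + 7p^4) − (12(p+1)^5 + 7(p+1)^4) = 12p^5 - 53p^4 - 148p^3 - 162p^2 - 88p - 19, which is nonnegative for all p ≥ 27.
Combining, 2·2^(p + 1) ≥ 12(p+1)^5 + 7(p+1)^4.
By the principle of mathematical induction, the result holds for all r ≥ 27.
Hence the smallest such N is 27.

N = 27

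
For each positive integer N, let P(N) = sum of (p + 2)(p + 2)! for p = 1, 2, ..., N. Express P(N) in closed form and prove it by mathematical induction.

We claim P(N) = (N + 3)! - 6 for all N ≥ 1.
Base step (N = 1): P(1) = 18, and the closed form gives 18. They agree.
Inductive step: suppose the statement holds for some p ≥ 1, so P(p) = (p + 3)! - 6.
Then P(p+1) = P(p) + ((p + 3)(p + 3)!) = ((p + 3)! - 6) + ((p + 3)(p + 3)!).
Simplifying, P(p+1) = ((p+1) + 3)! - 6,
which is the closed form with N = p+1.
By induction, the statement is established for all N ≥ 1.

P(N) = (N + 3)! - 6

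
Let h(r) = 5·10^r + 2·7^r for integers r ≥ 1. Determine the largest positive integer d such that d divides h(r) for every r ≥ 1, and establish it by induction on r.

d = 2

Computing the first values: h(1) = 64 and h(2) = 598; gcd(64, 598) = 2, so d ≤ 2.
We prove 2 | 5·10^r + 2·7^r for all r ≥ 1 by induction on r.
Base case (r = 1): h(1) = 64 = 2·(32), so 2 | h(1).
For the inductive step, assume it holds for an arbitrary k ≥ 1, i.e. 2 | h(k). Then
h(k+1) − 10·h(k) = (5·10^(k+1) + 2·7^(k+1)) − 10·(5·10^k + 2·7^k) = (2)·7^k·(7 − 10) = (-6)·7^k. Since 2 | h(k) by the inductive hypothesis, 2 | 10·h(k); and 2 | -6 since -6 = 2·-3. Therefore 2 | h(k+1).
By the principle of mathematical induction, the result holds for all r ≥ 1.
Therefore the largest such d is 2.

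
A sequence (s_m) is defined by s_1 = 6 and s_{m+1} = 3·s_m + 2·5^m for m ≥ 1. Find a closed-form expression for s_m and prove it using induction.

s_m = 3^(m - 1) + 5^m

Computing the first terms: s_1 = 6, s_2 = 28, s_3 = 134. This suggests s_m = 3^(m - 1) + 5^m.
Base step (m = 1): the formula gives 6 = 6 = s_1.
Suppose the result is true for m = k, so s_k = 3^(k - 1) + 5^k.
Then s_{k+1} = 3·s_k + 2·5^k = 3·(3^(k - 1) + 5^k) + 2·5^k = 3^k + 5^(k + 1) = 3^((k+1) - 1) + 5^(k+1),
which is the claimed formula at m = k+1.
By induction, the statement is established for all m ≥ 1.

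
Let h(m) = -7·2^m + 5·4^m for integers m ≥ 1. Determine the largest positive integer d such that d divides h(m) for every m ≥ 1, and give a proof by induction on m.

Computing the first values: h(1) = 6 and h(2) = 52; gcd(6, 52) = 2, so d ≤ 2.
We prove 2 | -7·2^m + 5·4^m for all m ≥ 1 by induction on m.
When m = 1: h(1) = 6 = 2·(3), so 2 | h(1).
Inductive step: suppose the statement holds for some p ≥ 1, i.e. 2 | h(p). Then
h(p+1) − 4·h(p) = (-7·2^(p+1) + 5·4^(p+1)) − 4·(-7·2^p + 5·4^p) = (-7)·2^p·(2 − 4) = (14)·2^p. Since 2 | h(p) by the inductive hypothesis, 2 | 4·h(p); and 2 | 14 since 14 = 2·7. Therefore 2 | h(p+1).
By the principle of mathematical induction, the result holds for all m ≥ 1.
Therefore the largest such d is 2.

d = 2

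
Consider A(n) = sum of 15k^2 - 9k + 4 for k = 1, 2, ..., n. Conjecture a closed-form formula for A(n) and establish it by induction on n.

We claim A(n) = n(5n^2 + 3n + 2) for all n ≥ 1.
When n = 1: A(1) = 10, and the closed form gives 10. They agree.
Inductive step: assume the claim holds for n = k, so A(k) = k(5k^2 + 3k + 2).
Then A(k+1) = A(k) + (15k^2 + 21k + 10) = (k(5k^2 + 3k + 2)) + (15k^2 + 21k + 10).
Simplifying, A(k+1) = (k + 1)(5k^2 + 13k + 10) = (k+1)(5(k+1)^2 + 3(k+1) + 2),
which is the closed form with n = k+1.
By induction, the statement is established for all n ≥ 1.

A(n) = n(5n^2 + 3n + 2)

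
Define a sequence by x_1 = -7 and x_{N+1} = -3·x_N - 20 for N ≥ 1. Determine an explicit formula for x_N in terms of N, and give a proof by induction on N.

x_N = -2(-3)^(N - 1) - 5

Computing the first terms: x_1 = -7, x_2 = 1, x_3 = -23. This suggests x_N = -2(-3)^(N - 1) - 5.
Base case (N = 1): the formula gives -7 = -7 = x_1.
Inductive step: suppose the statement holds for some r ≥ 1, so x_r = -2(-3)^(r - 1) - 5.
Then x_{r+1} = -3·x_r - 20 = -3·(-2(-3)^(r - 1) - 5) - 20 = -2(-3)^r - 5 = -2(-3)^((r+1) - 1) - 5,
which is the claimed formula at N = r+1.
By the principle of mathematical induction, the result holds for all N ≥ 1.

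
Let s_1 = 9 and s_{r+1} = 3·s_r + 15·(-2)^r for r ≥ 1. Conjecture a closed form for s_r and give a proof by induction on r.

Computing the first terms: s_1 = 9, s_2 = -3, s_3 = 51. This suggests s_r = -3(-2)^r + 3^r.
Base case (r = 1): the formula gives 9 = 9 = s_1.
Suppose the result is true for r = m, so s_m = -3(-2)^m + 3^m.
Then s_{m+1} = 3·s_m + 15·(-2)^m = 3·(-3(-2)^m + 3^m) + 15·(-2)^m = -3(-2)^(m + 1) + 3^(m + 1),
which is the claimed formula at r = m+1.
By the principle of mathematical induction, the result holds for all r ≥ 1.

s_r = -3(-2)^r + 3^r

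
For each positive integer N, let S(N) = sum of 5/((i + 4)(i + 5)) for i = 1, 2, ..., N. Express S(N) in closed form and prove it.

We claim S(N) = N/(N + 5) for all N ≥ 1.
For the base case N = 1: S(1) = 1/6, and the closed form gives 1/6. They agree.
Suppose the result is true for N = i, so S(i) = i/(i + 5).
Then S(i+1) = S(i) + (5/((i + 5)(i + 6))) = (i/(i + 5)) + (5/((i + 5)(i + 6))).
Simplifying, S(i+1) = (i + 1)/(i + 6) = (i+1)/((i+1) + 5),
which is the closed form with N = i+1.
By induction, the statement is established for all N ≥ 1.

S(N) = N/(N + 5)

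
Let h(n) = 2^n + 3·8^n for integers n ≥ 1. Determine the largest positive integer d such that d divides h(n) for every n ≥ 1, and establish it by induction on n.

d = 2

Computing the first values: h(1) = 26 and h(2) = 196; gcd(26, 196) = 2, so d ≤ 2.
We prove 2 | 2^n + 3·8^n for all n ≥ 1 by induction on n.
When n = 1: h(1) = 26 = 2·(13), so 2 | h(1).
For the inductive step, assume it holds for an arbitrary m ≥ 1, i.e. 2 | h(m). Then
h(m+1) − 8·h(m) = (2^(m+1) + 3·8^(m+1)) − 8·(2^m + 3·8^m) = (1)·2^m·(2 − 8) = (-6)·2^m. Since 2 | h(m) by the inductive hypothesis, 2 | 8·h(m); and 2 | -6 since -6 = 2·-3. Therefore 2 | h(m+1).
By induction, the statement is established for all n ≥ 1.
Therefore the largest such d is 2.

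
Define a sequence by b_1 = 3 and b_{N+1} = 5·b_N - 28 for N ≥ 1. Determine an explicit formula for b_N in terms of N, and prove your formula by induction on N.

b_N = -4·5^(N - 1) + 7

Computing the first terms: b_1 = 3, b_2 = -13, b_3 = -93. This suggests b_N = -4·5^(N - 1) + 7.
Base case (N = 1): the formula gives 3 = 3 = b_1.
Suppose the result is true for N = p, so b_p = -4·5^(p - 1) + 7.
Then b_{p+1} = 5·b_p - 28 = 5·(-4·5^(p - 1) + 7) - 28 = -4·5^p + 7 = -4·5^((p+1) - 1) + 7,
which is the claimed formula at N = p+1.
Hence, by induction on N, the claim holds for every N ≥ 1.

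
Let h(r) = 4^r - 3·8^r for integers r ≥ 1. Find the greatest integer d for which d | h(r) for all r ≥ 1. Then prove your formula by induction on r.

Computing the first values: h(1) = -20 and h(2) = -176; gcd(-20, -176) = 4, so d ≤ 4.
We prove 4 | 4^r - 3·8^r for all r ≥ 1 by induction on r.
Base step (r = 1): h(1) = -20 = 4·(-5), so 4 | h(1).
Suppose the result is true for r = i, i.e. 4 | h(i). Then
h(i+1) − 8·h(i) = (4^(i+1) - 3·8^(i+1)) − 8·(4^i - 3·8^i) = (1)·4^i·(4 − 8) = (-4)·4^i. Since 4 | h(i) by the inductive hypothesis, 4 | 8·h(i); and 4 | -4 since -4 = 4·-1. Therefore 4 | h(i+1).
Hence, by induction on r, the claim holds for every r ≥ 1.
Therefore the largest such d is 4.

d = 4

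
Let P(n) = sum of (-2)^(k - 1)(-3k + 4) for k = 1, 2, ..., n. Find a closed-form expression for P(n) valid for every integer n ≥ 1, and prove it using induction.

We claim P(n) = (-2)^n(n - 1) + 1 for all n ≥ 1.
When n = 1: P(1) = 1, and the closed form gives 1. They agree.
For the inductive step, assume it holds for an arbitrary k ≥ 1, so P(k) = (-2)^k(k - 1) + 1.
Then P(k+1) = P(k) + ((-2)^k(-3k + 1)) = ((-2)^k(k - 1) + 1) + ((-2)^k(-3k + 1)).
Simplifying, P(k+1) = (-2)^(k + 1)k + 1 = (-2)^(k+1)((k+1) - 1) + 1,
which is the closed form with n = k+1.
By induction, the statement is established for all n ≥ 1.

P(n) = (-2)^n(n - 1) + 1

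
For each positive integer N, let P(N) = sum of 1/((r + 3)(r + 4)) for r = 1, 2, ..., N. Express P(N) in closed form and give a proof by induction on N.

We claim P(N) = N/(4(N + 4)) for all N ≥ 1.
For the base case N = 1: P(1) = 1/20, and the closed form gives 1/20. They agree.
Inductive step: assume the claim holds for N = r, so P(r) = r/(4(r + 4)).
Then P(r+1) = P(r) + (1/((r + 4)(r + 5))) = (r/(4(r + 4))) + (1/((r + 4)(r + 5))).
Simplifying, P(r+1) = (r + 1)/(4(r + 5)) = (r+1)/(4((r+1) + 4)),
which is the closed form with N = r+1.
Hence, by induction on N, the claim holds for every N ≥ 1.

P(N) = N/(4(N + 4))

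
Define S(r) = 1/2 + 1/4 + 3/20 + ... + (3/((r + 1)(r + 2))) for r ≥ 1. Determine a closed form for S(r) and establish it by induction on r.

S(r) = 3r/(2(r + 2))

We claim S(r) = 3r/(2(r + 2)) for all r ≥ 1.
For the base case r = 1: S(1) = 1/2, and the closed form gives 1/2. They agree.
For the inductive step, assume it holds for an arbitrary m ≥ 1, so S(m) = 3m/(2(m + 2)).
Then S(m+1) = S(m) + (3/((m + 2)(m + 3))) = (3m/(2(m + 2))) + (3/((m + 2)(m + 3))).
Simplifying, S(m+1) = 3(m + 1)/(2(m + 3)) = 3(m+1)/(2((m+1) + 2)),
which is the closed form with r = m+1.
By the principle of mathematical induction, the result holds for all r ≥ 1.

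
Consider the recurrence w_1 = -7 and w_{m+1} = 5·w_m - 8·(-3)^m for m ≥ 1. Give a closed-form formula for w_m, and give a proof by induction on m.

w_m = (-3)^m - 4·5^(m - 1)

Computing the first terms: w_1 = -7, w_2 = -11, w_3 = -127. This suggests w_m = (-3)^m - 4·5^(m - 1).
Base step (m = 1): the formula gives -7 = -7 = w_1.
Suppose the result is true for m = j, so w_j = (-3)^j - 4·5^(j - 1).
Then w_{j+1} = 5·w_j - 8·(-3)^j = 5·((-3)^j - 4·5^(j - 1)) - 8·(-3)^j = (-3)^(j + 1) - 4·5^j = (-3)^(j+1) - 4·5^((j+1) - 1),
which is the claimed formula at m = j+1.
By the principle of mathematical induction, the result holds for all m ≥ 1.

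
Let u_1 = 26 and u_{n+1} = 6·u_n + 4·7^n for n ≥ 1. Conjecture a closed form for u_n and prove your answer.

Computing the first terms: u_1 = 26, u_2 = 184, u_3 = 1300. This suggests u_n = -2·6^(n - 1) + 4·7^n.
Base step (n = 1): the formula gives 26 = 26 = u_1.
Inductive step: suppose the statement holds for some i ≥ 1, so u_i = -2·6^(i - 1) + 4·7^i.
Then u_{i+1} = 6·u_i + 4·7^i = 6·(-2·6^(i - 1) + 4·7^i) + 4·7^i = -2·6^i + 4·7^(i + 1) = -2·6^((i+1) - 1) + 4·7^(i+1),
which is the claimed formula at n = i+1.
By induction, the statement is established for all n ≥ 1.

u_n = -2·6^(n - 1) + 4·7^n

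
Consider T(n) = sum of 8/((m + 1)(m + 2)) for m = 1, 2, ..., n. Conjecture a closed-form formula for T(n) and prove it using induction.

We claim T(n) = 4n/(n + 2) for all n ≥ 1.
When n = 1: T(1) = 4/3, and the closed form gives 4/3. They agree.
Suppose the result is true for n = m, so T(m) = 4m/(m + 2).
Then T(m+1) = T(m) + (8/((m + 2)(m + 3))) = (4m/(m + 2)) + (8/((m + 2)(m + 3))).
Simplifying, T(m+1) = 4(m + 1)/(m + 3) = 4(m+1)/((m+1) + 2),
which is the closed form with n = m+1.
This completes the induction.

T(n) = 4n/(n + 2)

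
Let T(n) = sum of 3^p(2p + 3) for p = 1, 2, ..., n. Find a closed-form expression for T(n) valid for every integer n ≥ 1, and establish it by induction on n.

We claim T(n) = 3·3^n(n + 1) - 3 for all n ≥ 1.
Base case (n = 1): T(1) = 15, and the closed form gives 15. They agree.
For the inductive step, assume it holds for an arbitrary p ≥ 1, so T(p) = 3·3^p(p + 1) - 3.
Then T(p+1) = T(p) + (3^(p + 1)(2p + 5)) = (3·3^p(p + 1) - 3) + (3^(p + 1)(2p + 5)).
Simplifying, T(p+1) = 9·3^p·p + 18·3^p - 3 = 3·3^(p+1)((p+1) + 1) - 3,
which is the closed form with n = p+1.
By the principle of mathematical induction, the result holds for all n ≥ 1.

T(n) = 3·3^n(n + 1) - 3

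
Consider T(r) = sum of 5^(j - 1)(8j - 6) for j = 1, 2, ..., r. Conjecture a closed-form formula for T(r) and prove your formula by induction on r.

T(r) = 2·5^r(r - 1) + 2

We claim T(r) = 2·5^r(r - 1) + 2 for all r ≥ 1.
Base step (r = 1): T(1) = 2, and the closed form gives 2. They agree.
Inductive step: assume the claim holds for r = j, so T(j) = 2·5^j(j - 1) + 2.
Then T(j+1) = T(j) + (5^j(8j + 2)) = (2·5^j(j - 1) + 2) + (5^j(8j + 2)).
Simplifying, T(j+1) = 10·5^j·j + 2 = 2·5^(j+1)((j+1) - 1) + 2,
which is the closed form with r = j+1.
By induction, the statement is established for all r ≥ 1.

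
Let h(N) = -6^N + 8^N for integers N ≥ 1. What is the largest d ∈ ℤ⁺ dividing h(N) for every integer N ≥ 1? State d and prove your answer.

Computing the first values: h(1) = 2 and h(2) = 28; gcd(2, 28) = 2, so d ≤ 2.
We prove 2 | -6^N + 8^N for all N ≥ 1 by induction on N.
For the base case N = 1: h(1) = 2 = 2·(1), so 2 | h(1).
Inductive step: assume the claim holds for N = i, i.e. 2 | h(i). Then
8^{i+1} − 6^{i+1} = 8·8^i − 6·6^i = 8·(8^i − 6^i) + (2)·6^i. The first term is divisible by 2 by the inductive hypothesis, and the second term (2)·6^i is divisible by 2 since 2 | 2. Hence 2 | h(i+1).
By the principle of mathematical induction, the result holds for all N ≥ 1.
Therefore the largest such d is 2.

d = 2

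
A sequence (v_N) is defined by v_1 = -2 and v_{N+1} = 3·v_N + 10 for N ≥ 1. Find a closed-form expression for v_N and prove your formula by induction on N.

Computing the first terms: v_1 = -2, v_2 = 4, v_3 = 22. This suggests v_N = 3^N - 5.
Base step (N = 1): the formula gives -2 = -2 = v_1.
Inductive step: assume the claim holds for N = i, so v_i = 3^i - 5.
Then v_{i+1} = 3·v_i + 10 = 3·(3^i - 5) + 10 = 3^(i + 1) - 5,
which is the claimed formula at N = i+1.
By the principle of mathematical induction, the result holds for all N ≥ 1.

v_N = 3^N - 5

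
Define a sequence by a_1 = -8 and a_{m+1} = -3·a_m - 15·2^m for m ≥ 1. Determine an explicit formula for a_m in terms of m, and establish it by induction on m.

Computing the first terms: a_1 = -8, a_2 = -6, a_3 = -42. This suggests a_m = -2(-3)^(m - 1) - 3·2^m.
Base step (m = 1): the formula gives -8 = -8 = a_1.
Suppose the result is true for m = i, so a_i = -2(-3)^(i - 1) - 3·2^i.
Then a_{i+1} = -3·a_i - 15·2^i = -3·(-2(-3)^(i - 1) - 3·2^i) - 15·2^i = -2(-3)^i - 3·2^(i + 1) = -2(-3)^((i+1) - 1) - 3·2^(i+1),
which is the claimed formula at m = i+1.
By induction, the statement is established for all m ≥ 1.

a_m = -2(-3)^(m - 1) - 3·2^m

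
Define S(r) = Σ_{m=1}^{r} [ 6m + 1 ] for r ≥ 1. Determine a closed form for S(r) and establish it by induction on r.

We claim S(r) = r(3r + 4) for all r ≥ 1.
Base step (r = 1): S(1) = 7, and the closed form gives 7. They agree.
Inductive step: suppose the statement holds for some m ≥ 1, so S(m) = m(3m + 4).
Then S(m+1) = S(m) + (6m + 7) = (m(3m + 4)) + (6m + 7).
Simplifying, S(m+1) = (m + 1)(3m + 7) = (m+1)(3(m+1) + 4),
which is the closed form with r = m+1.
Hence, by induction on r, the claim holds for every r ≥ 1.

S(r) = r(3r + 4)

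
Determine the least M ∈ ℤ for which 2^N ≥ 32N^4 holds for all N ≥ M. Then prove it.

At N = 23: 8388608 < 8954912, so the inequality fails and M ≥ 24. We prove 2^N ≥ 32N^4 for all N ≥ 24.
Base case (N = 24): 2^N = 16777216 and 32N^4 = 10616832, so 16777216 ≥ 10616832.
Inductive step: assume the claim holds for N = r, so 2^r ≥ 32r^4.
Then 2^(r + 1) = 2·(2^r) ≥ 2·(32r^4).
Also, for r ≥ 24 we have 2·(32r^4) ≥ 32(r+1)^4, since 2 ≥ (1 + 1/r)^4 for all r ≥ 24.
Combining, 2^(r + 1) ≥ 32(r+1)^4.
By the principle of mathematical induction, the result holds for all N ≥ 24.
Hence the smallest such M is 24.

M = 24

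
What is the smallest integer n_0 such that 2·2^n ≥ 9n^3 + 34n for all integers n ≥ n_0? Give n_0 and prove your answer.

At n = 13: 16384 < 20215, so the inequality fails and n_0 ≥ 14. We prove 2·2^n ≥ 9n^3 + 34n for all n ≥ 14.
Base case (n = 14): 2·2^n = 32768 and 9n^3 + 34n = 25172, so 32768 ≥ 25172.
For the inductive step, assume it holds for an arbitrary p ≥ 14, so 2·2^p ≥ 9p^3 + 34p.
Then 2·2^(p + 1) = 2·(2·2^p) ≥ 2·(9p^3 + 34p).
Also, for p ≥ 14 we have 2·(9p^3 + 34p) ≥ 9(p+1)^3 + 34(p+1), since 2·(9p^3 + 34p) − (9(p+1)^3 + 34(p+1)) = 9p^3 - 27p^2 + 7p - 43, which is nonnegative for all p ≥ 14.
Combining, 2·2^(p + 1) ≥ 9(p+1)^3 + 34(p+1).
Hence, by induction on n, the claim holds for every n ≥ 14.
Hence the smallest such n_0 is 14.

n_0 = 14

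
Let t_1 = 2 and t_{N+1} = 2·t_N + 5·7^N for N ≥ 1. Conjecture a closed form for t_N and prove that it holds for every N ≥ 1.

t_N = -5·2^(N - 1) + 7^N

Computing the first terms: t_1 = 2, t_2 = 39, t_3 = 323. This suggests t_N = -5·2^(N - 1) + 7^N.
When N = 1: the formula gives 2 = 2 = t_1.
Suppose the result is true for N = i, so t_i = -5·2^(i - 1) + 7^i.
Then t_{i+1} = 2·t_i + 5·7^i = 2·(-5·2^(i - 1) + 7^i) + 5·7^i = -5·2^i + 7^(i + 1) = -5·2^((i+1) - 1) + 7^(i+1),
which is the claimed formula at N = i+1.
By induction, the statement is established for all N ≥ 1.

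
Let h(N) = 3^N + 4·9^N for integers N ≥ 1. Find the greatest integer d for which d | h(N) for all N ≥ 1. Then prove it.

d = 3

Computing the first values: h(1) = 39 and h(2) = 333; gcd(39, 333) = 3, so d ≤ 3.
We prove 3 | 3^N + 4·9^N for all N ≥ 1 by induction on N.
Base step (N = 1): h(1) = 39 = 3·(13), so 3 | h(1).
For the inductive step, assume it holds for an arbitrary k ≥ 1, i.e. 3 | h(k). Then
h(k+1) − 9·h(k) = (3^(k+1) + 4·9^(k+1)) − 9·(3^k + 4·9^k) = (1)·3^k·(3 − 9) = (-6)·3^k. Since 3 | h(k) by the inductive hypothesis, 3 | 9·h(k); and 3 | -6 since -6 = 3·-2. Therefore 3 | h(k+1).
By induction, the statement is established for all N ≥ 1.
Therefore the largest such d is 3.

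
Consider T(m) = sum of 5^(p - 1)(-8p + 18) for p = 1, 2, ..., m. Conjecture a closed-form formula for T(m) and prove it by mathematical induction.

T(m) = 5^m(-2m + 5) - 5

We claim T(m) = 5^m(-2m + 5) - 5 for all m ≥ 1.
When m = 1: T(1) = 10, and the closed form gives 10. They agree.
Inductive step: suppose the statement holds for some p ≥ 1, so T(p) = 5^p(-2p + 5) - 5.
Then T(p+1) = T(p) + (5^p(-8p + 10)) = (5^p(-2p + 5) - 5) + (5^p(-8p + 10)).
Simplifying, T(p+1) = -10·5^p·p + 15·5^p - 5 = 5^(p+1)(-2(p+1) + 5) - 5,
which is the closed form with m = p+1.
By induction, the statement is established for all m ≥ 1.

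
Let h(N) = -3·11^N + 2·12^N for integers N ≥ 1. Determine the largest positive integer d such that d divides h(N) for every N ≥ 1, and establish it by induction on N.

Computing the first values: h(1) = -9 and h(2) = -75; gcd(-9, -75) = 3, so d ≤ 3.
We prove 3 | -3·11^N + 2·12^N for all N ≥ 1 by induction on N.
Base case (N = 1): h(1) = -9 = 3·(-3), so 3 | h(1).
Inductive step: assume the claim holds for N = k, i.e. 3 | h(k). Then
h(k+1) − 12·h(k) = (-3·11^(k+1) + 2·12^(k+1)) − 12·(-3·11^k + 2·12^k) = (-3)·11^k·(11 − 12) = (3)·11^k. Since 3 | h(k) by the inductive hypothesis, 3 | 12·h(k); and 3 | 3 since 3 = 3·1. Therefore 3 | h(k+1).
Hence, by induction on N, the claim holds for every N ≥ 1.
Therefore the largest such d is 3.

d = 3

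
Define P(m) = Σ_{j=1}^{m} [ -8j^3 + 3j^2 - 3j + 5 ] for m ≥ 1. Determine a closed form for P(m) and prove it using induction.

P(m) = -m(2m^3 + 3m^2 + 2m - 4)

We claim P(m) = -m(2m^3 + 3m^2 + 2m - 4) for all m ≥ 1.
Base case (m = 1): P(1) = -3, and the closed form gives -3. They agree.
Suppose the result is true for m = j, so P(j) = j(-2j^3 - 3j^2 - 2j + 4).
Then P(j+1) = P(j) + (-8j^3 - 21j^2 - 21j - 3) = (j(-2j^3 - 3j^2 - 2j + 4)) + (-8j^3 - 21j^2 - 21j - 3).
Simplifying, P(j+1) = -(j + 1)(2j^3 + 9j^2 + 14j + 3) = -(j+1)(2(j+1)^3 + 3(j+1)^2 + 2(j+1) - 4),
which is the closed form with m = j+1.
Hence, by induction on m, the claim holds for every m ≥ 1.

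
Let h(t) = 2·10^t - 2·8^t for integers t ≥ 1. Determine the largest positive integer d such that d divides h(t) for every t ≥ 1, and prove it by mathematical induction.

Computing the first values: h(1) = 4 and h(2) = 72; gcd(4, 72) = 4, so d ≤ 4.
We prove 4 | 2·10^t - 2·8^t for all t ≥ 1 by induction on t.
Base case (t = 1): h(1) = 4 = 4·(1), so 4 | h(1).
For the inductive step, assume it holds for an arbitrary k ≥ 1, i.e. 4 | h(k). Then
h(k+1) − 10·h(k) = (2·10^(k+1) - 2·8^(k+1)) − 10·(2·10^k - 2·8^k) = (-2)·8^k·(8 − 10) = (4)·8^k. Since 4 | h(k) by the inductive hypothesis, 4 | 10·h(k); and 4 | 4 since 4 = 4·1. Therefore 4 | h(k+1).
Hence, by induction on t, the claim holds for every t ≥ 1.
Therefore the largest such d is 4.

d = 4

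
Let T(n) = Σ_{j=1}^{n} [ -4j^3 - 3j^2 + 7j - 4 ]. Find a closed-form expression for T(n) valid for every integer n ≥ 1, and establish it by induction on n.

T(n) = -n(n^3 + 3n^2 - n + 1)

We claim T(n) = -n(n^3 + 3n^2 - n + 1) for all n ≥ 1.
Base case (n = 1): T(1) = -4, and the closed form gives -4. They agree.
Suppose the result is true for n = j, so T(j) = j(-j^3 - 3j^2 + j - 1).
Then T(j+1) = T(j) + (-4j^3 - 15j^2 - 11j - 4) = (j(-j^3 - 3j^2 + j - 1)) + (-4j^3 - 15j^2 - 11j - 4).
Simplifying, T(j+1) = -(j + 1)(j^3 + 6j^2 + 8j + 4) = -(j+1)((j+1)^3 + 3(j+1)^2 - (j+1) + 1),
which is the closed form with n = j+1.
Hence, by induction on n, the claim holds for every n ≥ 1.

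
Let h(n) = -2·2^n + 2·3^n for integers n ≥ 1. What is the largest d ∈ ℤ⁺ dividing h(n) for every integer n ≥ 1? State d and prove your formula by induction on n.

d = 2

Computing the first values: h(1) = 2 and h(2) = 10; gcd(2, 10) = 2, so d ≤ 2.
We prove 2 | -2·2^n + 2·3^n for all n ≥ 1 by induction on n.
Base step (n = 1): h(1) = 2 = 2·(1), so 2 | h(1).
Inductive step: suppose the statement holds for some j ≥ 1, i.e. 2 | h(j). Then
h(j+1) − 3·h(j) = (-2·2^(j+1) + 2·3^(j+1)) − 3·(-2·2^j + 2·3^j) = (-2)·2^j·(2 − 3) = (2)·2^j. Since 2 | h(j) by the inductive hypothesis, 2 | 3·h(j); and 2 | 2 since 2 = 2·1. Therefore 2 | h(j+1).
By the principle of mathematical induction, the result holds for all n ≥ 1.
Therefore the largest such d is 2.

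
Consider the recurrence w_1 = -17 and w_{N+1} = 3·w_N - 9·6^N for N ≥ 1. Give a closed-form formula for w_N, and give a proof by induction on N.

w_N = 3^(N - 1) - 3·6^N

Computing the first terms: w_1 = -17, w_2 = -105, w_3 = -639. This suggests w_N = 3^(N - 1) - 3·6^N.
Base step (N = 1): the formula gives -17 = -17 = w_1.
For the inductive step, assume it holds for an arbitrary p ≥ 1, so w_p = 3^(p - 1) - 3·6^p.
Then w_{p+1} = 3·w_p - 9·6^p = 3·(3^(p - 1) - 3·6^p) - 9·6^p = 3^p - 3·6^(p + 1) = 3^((p+1) - 1) - 3·6^(p+1),
which is the claimed formula at N = p+1.
By the principle of mathematical induction, the result holds for all N ≥ 1.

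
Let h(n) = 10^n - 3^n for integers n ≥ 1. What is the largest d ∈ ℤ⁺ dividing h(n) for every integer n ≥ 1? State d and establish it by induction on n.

d = 7

Computing the first values: h(1) = 7 and h(2) = 91; gcd(7, 91) = 7, so d ≤ 7.
We prove 7 | 10^n - 3^n for all n ≥ 1 by induction on n.
For the base case n = 1: h(1) = 7 = 7·(1), so 7 | h(1).
Inductive step: assume the claim holds for n = p, i.e. 7 | h(p). Then
10^{p+1} − 3^{p+1} = 10·10^p − 3·3^p = 10·(10^p − 3^p) + (7)·3^p. The first term is divisible by 7 by the inductive hypothesis, and the second term (7)·3^p is divisible by 7 since 7 | 7. Hence 7 | h(p+1).
Hence, by induction on n, the claim holds for every n ≥ 1.
Therefore the largest such d is 7.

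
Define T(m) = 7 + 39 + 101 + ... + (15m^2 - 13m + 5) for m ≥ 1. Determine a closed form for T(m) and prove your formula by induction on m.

We claim T(m) = m(5m^2 + m + 1) for all m ≥ 1.
Base step (m = 1): T(1) = 7, and the closed form gives 7. They agree.
For the inductive step, assume it holds for an arbitrary p ≥ 1, so T(p) = p(5p^2 + p + 1).
Then T(p+1) = T(p) + (15p^2 + 17p + 7) = (p(5p^2 + p + 1)) + (15p^2 + 17p + 7).
Simplifying, T(p+1) = (p + 1)(5p^2 + 11p + 7) = (p+1)(5(p+1)^2 + (p+1) + 1),
which is the closed form with m = p+1.
Hence, by induction on m, the claim holds for every m ≥ 1.

T(m) = m(5m^2 + m + 1)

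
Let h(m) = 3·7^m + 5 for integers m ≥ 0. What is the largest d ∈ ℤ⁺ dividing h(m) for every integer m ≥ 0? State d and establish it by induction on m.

Computing the first values: h(0) = 8 and h(1) = 26; gcd(8, 26) = 2, so d ≤ 2.
We prove 2 | 3·7^m + 5 for all m ≥ 0 by induction on m.
When m = 0: h(0) = 8 = 2·(4), so 2 | h(0).
Inductive step: suppose the statement holds for some p ≥ 0, i.e. 2 | h(p). Then
h(p+1) = 3·7^(p+1) + 5 = 7·(3·7^p + 5) - 30 = 7·h(p) - 30. The first term is divisible by 2 by the inductive hypothesis, and -30 is divisible by 2. Hence 2 | h(p+1).
By the principle of mathematical induction, the result holds for all m ≥ 0.
Therefore the largest such d is 2.

d = 2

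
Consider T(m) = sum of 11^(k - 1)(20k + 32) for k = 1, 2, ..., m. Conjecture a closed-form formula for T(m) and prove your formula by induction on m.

T(m) = 11^m(2m + 3) - 3

We claim T(m) = 11^m(2m + 3) - 3 for all m ≥ 1.
For the base case m = 1: T(1) = 52, and the closed form gives 52. They agree.
Inductive step: assume the claim holds for m = k, so T(k) = 11^k(2k + 3) - 3.
Then T(k+1) = T(k) + (11^k(20k + 52)) = (11^k(2k + 3) - 3) + (11^k(20k + 52)).
Simplifying, T(k+1) = 22·11^k·k + 55·11^k - 3 = 11^(k+1)(2(k+1) + 3) - 3,
which is the closed form with m = k+1.
By induction, the statement is established for all m ≥ 1.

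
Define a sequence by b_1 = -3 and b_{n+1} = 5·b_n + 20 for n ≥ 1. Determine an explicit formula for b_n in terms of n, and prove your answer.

Computing the first terms: b_1 = -3, b_2 = 5, b_3 = 45. This suggests b_n = 2·5^(n - 1) - 5.
Base case (n = 1): the formula gives -3 = -3 = b_1.
For the inductive step, assume it holds for an arbitrary k ≥ 1, so b_k = 2·5^(k - 1) - 5.
Then b_{k+1} = 5·b_k + 20 = 5·(2·5^(k - 1) - 5) + 20 = 2·5^k - 5 = 2·5^((k+1) - 1) - 5,
which is the claimed formula at n = k+1.
This completes the induction.

b_n = 2·5^(n - 1) - 5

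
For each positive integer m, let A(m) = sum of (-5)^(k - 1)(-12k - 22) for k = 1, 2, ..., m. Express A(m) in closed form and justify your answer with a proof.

A(m) = 2(-5)^m(m + 2) - 4

We claim A(m) = 2(-5)^m(m + 2) - 4 for all m ≥ 1.
Base step (m = 1): A(1) = -34, and the closed form gives -34. They agree.
For the inductive step, assume it holds for an arbitrary k ≥ 1, so A(k) = 2(-5)^k(k + 2) - 4.
Then A(k+1) = A(k) + ((-5)^k(-12k - 34)) = (2(-5)^k(k + 2) - 4) + ((-5)^k(-12k - 34)).
Simplifying, A(k+1) = -10(-5)^k·k - 30(-5)^k - 4 = 2(-5)^(k+1)((k+1) + 2) - 4,
which is the closed form with m = k+1.
By the principle of mathematical induction, the result holds for all m ≥ 1.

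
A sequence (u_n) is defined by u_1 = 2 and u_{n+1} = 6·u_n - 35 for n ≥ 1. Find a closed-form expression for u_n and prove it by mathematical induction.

u_n = -5·6^(n - 1) + 7

Computing the first terms: u_1 = 2, u_2 = -23, u_3 = -173. This suggests u_n = -5·6^(n - 1) + 7.
Base case (n = 1): the formula gives 2 = 2 = u_1.
Inductive step: assume the claim holds for n = r, so u_r = -5·6^(r - 1) + 7.
Then u_{r+1} = 6·u_r - 35 = 6·(-5·6^(r - 1) + 7) - 35 = -5·6^r + 7 = -5·6^((r+1) - 1) + 7,
which is the claimed formula at n = r+1.
By induction, the statement is established for all n ≥ 1.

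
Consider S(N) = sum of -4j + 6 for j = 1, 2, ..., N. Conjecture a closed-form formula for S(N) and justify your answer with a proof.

We claim S(N) = -2N(N - 2) for all N ≥ 1.
When N = 1: S(1) = 2, and the closed form gives 2. They agree.
Inductive step: assume the claim holds for N = j, so S(j) = 2j(-j + 2).
Then S(j+1) = S(j) + (-4j + 2) = (2j(-j + 2)) + (-4j + 2).
Simplifying, S(j+1) = -2(j - 1)(j + 1) = -2(j+1)((j+1) - 2),
which is the closed form with N = j+1.
By induction, the statement is established for all N ≥ 1.

S(N) = -2N(N - 2)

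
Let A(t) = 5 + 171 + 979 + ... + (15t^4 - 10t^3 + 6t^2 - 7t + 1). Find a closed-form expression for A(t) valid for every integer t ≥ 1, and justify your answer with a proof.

A(t) = t(3t + 2)(t^3 + t^2 - 1)

We claim A(t) = t(3t + 2)(t^3 + t^2 - 1) for all t ≥ 1.
Base case (t = 1): A(1) = 5, and the closed form gives 5. They agree.
Inductive step: assume the claim holds for t = p, so A(p) = p(3p^4 + 5p^3 + 2p^2 - 3p - 2).
Then A(p+1) = A(p) + (15p^4 + 50p^3 + 66p^2 + 35p + 5) = (p(3p^4 + 5p^3 + 2p^2 - 3p - 2)) + (15p^4 + 50p^3 + 66p^2 + 35p + 5).
Simplifying, A(p+1) = (p + 1)(3p + 5)(p^3 + 4p^2 + 5p + 1) = (p+1)(3(p+1) + 2)((p+1)^3 + (p+1)^2 - 1),
which is the closed form with t = p+1.
By the principle of mathematical induction, the result holds for all t ≥ 1.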